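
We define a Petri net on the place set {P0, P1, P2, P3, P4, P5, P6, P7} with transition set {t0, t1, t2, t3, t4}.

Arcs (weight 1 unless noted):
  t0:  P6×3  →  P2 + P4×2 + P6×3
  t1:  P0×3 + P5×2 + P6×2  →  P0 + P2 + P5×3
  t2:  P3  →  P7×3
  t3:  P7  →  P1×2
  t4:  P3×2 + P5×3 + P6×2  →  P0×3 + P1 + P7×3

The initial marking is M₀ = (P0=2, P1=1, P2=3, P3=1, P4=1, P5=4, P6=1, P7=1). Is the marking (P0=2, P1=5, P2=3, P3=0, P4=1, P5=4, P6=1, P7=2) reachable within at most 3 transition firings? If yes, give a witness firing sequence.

step 1: fire t2:  (P0=2, P1=1, P2=3, P3=1, P4=1, P5=4, P6=1, P7=1) → (P0=2, P1=1, P2=3, P3=0, P4=1, P5=4, P6=1, P7=4)
step 2: fire t3:  (P0=2, P1=1, P2=3, P3=0, P4=1, P5=4, P6=1, P7=4) → (P0=2, P1=3, P2=3, P3=0, P4=1, P5=4, P6=1, P7=3)
step 3: fire t3:  (P0=2, P1=3, P2=3, P3=0, P4=1, P5=4, P6=1, P7=3) → (P0=2, P1=5, P2=3, P3=0, P4=1, P5=4, P6=1, P7=2)

YES — reachable via ⟨t2, t3, t3⟩ (3 firings)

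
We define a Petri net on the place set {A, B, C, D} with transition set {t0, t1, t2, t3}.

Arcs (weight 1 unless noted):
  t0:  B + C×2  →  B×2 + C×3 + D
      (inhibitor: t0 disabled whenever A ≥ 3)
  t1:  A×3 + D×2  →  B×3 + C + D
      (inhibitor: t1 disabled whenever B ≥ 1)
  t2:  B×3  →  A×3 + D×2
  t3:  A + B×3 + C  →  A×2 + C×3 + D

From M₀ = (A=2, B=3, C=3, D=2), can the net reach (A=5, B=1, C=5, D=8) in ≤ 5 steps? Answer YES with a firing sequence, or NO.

depth 0: 1 marking
depth 1: 4 markings reached so far
depth 2: 9 markings reached so far
depth 3: 16 markings reached so far
depth 4: 25 markings reached so far
depth 5: 39 markings reached so far
target is not among the 39 markings reachable within 5 steps

NO — not reachable within 5 firings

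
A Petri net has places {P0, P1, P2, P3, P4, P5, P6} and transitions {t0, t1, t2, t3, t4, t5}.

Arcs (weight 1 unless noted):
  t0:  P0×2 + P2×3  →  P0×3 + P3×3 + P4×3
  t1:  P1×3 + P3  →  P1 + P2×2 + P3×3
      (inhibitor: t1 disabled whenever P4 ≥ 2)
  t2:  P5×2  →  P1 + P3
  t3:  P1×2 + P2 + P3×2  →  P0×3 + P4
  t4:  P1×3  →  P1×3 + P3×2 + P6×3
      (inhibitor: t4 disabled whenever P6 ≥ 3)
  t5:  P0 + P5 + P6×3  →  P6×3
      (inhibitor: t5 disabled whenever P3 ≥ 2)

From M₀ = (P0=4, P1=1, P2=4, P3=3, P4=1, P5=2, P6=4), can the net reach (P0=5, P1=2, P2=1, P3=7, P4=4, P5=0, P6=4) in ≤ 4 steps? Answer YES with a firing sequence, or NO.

YES — reachable via ⟨t0, t2⟩ (2 firings)

step 1: fire t0:  (P0=4, P1=1, P2=4, P3=3, P4=1, P5=2, P6=4) → (P0=5, P1=1, P2=1, P3=6, P4=4, P5=2, P6=4)
step 2: fire t2:  (P0=5, P1=1, P2=1, P3=6, P4=4, P5=2, P6=4) → (P0=5, P1=2, P2=1, P3=7, P4=4, P5=0, P6=4)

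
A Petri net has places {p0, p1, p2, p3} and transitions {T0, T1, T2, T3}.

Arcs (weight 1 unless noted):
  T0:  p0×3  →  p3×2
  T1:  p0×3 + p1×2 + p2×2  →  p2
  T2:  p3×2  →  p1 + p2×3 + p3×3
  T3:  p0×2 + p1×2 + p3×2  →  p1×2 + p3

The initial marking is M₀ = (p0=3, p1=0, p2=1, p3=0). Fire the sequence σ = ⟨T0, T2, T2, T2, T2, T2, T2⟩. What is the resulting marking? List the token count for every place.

step 1: fire T0:  (p0=3, p1=0, p2=1, p3=0) → (p0=0, p1=0, p2=1, p3=2)
step 2: fire T2:  (p0=0, p1=0, p2=1, p3=2) → (p0=0, p1=1, p2=4, p3=3)
step 3: fire T2:  (p0=0, p1=1, p2=4, p3=3) → (p0=0, p1=2, p2=7, p3=4)
step 4: fire T2:  (p0=0, p1=2, p2=7, p3=4) → (p0=0, p1=3, p2=10, p3=5)
step 5: fire T2:  (p0=0, p1=3, p2=10, p3=5) → (p0=0, p1=4, p2=13, p3=6)
step 6: fire T2:  (p0=0, p1=4, p2=13, p3=6) → (p0=0, p1=5, p2=16, p3=7)
step 7: fire T2:  (p0=0, p1=5, p2=16, p3=7) → (p0=0, p1=6, p2=19, p3=8)

(p0=0, p1=6, p2=19, p3=8)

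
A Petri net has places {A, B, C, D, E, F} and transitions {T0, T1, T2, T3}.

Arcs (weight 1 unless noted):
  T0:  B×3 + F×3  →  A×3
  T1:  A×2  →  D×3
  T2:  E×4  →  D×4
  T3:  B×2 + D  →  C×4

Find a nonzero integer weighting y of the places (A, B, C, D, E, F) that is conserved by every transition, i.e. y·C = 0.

Incidence matrix C (rows=places, cols=transitions):
       T0   T1   T2   T3
    A   3   -2    0    0
    B  -3    0    0   -2
    C   0    0    0    4
    D   0    3    4   -1
    E   0    0   -4    0
    F  -3    0    0    0

Candidate y = [3, 3, 2, 2, 2, 0]; check y·C column-wise:
  col T0: 3·3 + 3·-3 + 2·0 + 2·0 + 2·0 + 0·-3 = 0
  col T1: 3·-2 + 3·0 + 2·0 + 2·3 + 2·0 = 0
  col T2: 3·0 + 3·0 + 2·0 + 2·4 + 2·-4 = 0
  col T3: 3·0 + 3·-2 + 2·4 + 2·-1 + 2·0 = 0

y = (A:3, B:3, C:2, D:2, E:2, F:0)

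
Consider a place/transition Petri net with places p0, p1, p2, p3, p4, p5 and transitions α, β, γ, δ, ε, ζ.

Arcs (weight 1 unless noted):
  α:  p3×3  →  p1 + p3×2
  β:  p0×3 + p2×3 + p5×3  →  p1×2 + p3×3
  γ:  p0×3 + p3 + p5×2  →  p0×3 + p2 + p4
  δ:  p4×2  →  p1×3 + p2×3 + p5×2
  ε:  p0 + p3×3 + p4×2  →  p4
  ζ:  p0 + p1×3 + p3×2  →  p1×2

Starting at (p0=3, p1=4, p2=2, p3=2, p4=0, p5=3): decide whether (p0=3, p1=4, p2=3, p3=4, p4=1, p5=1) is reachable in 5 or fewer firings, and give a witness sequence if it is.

NO — not reachable within 5 firings

depth 0: 1 marking
depth 1: 3 markings reached so far
depth 2: 3 markings reached so far
(frontier empty at depth 2; search complete)
target is not among the 3 markings reachable within 5 steps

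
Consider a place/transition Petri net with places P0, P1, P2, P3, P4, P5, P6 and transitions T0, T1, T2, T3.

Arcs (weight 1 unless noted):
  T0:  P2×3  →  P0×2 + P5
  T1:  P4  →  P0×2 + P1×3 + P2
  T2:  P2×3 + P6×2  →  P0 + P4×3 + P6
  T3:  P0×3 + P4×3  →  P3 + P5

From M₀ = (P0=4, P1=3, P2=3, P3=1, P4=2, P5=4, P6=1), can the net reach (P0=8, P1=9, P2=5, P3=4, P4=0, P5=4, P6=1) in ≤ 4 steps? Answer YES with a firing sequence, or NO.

NO — not reachable within 4 firings

depth 0: 1 marking
depth 1: 3 markings reached so far
depth 2: 5 markings reached so far
depth 3: 6 markings reached so far
depth 4: 6 markings reached so far
(frontier empty at depth 4; search complete)
target is not among the 6 markings reachable within 4 steps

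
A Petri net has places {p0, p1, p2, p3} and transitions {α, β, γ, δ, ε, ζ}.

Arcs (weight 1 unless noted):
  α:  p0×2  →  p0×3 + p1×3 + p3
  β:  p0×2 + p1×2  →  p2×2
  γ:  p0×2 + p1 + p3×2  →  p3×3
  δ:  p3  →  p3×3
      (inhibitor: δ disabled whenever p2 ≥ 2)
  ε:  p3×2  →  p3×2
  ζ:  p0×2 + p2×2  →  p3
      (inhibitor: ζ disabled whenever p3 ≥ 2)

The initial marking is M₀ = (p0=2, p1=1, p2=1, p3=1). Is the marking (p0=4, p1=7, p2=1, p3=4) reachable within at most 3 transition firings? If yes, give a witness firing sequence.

depth 0: 1 marking
depth 1: 3 markings reached so far
depth 2: 9 markings reached so far
depth 3: 18 markings reached so far
target is not among the 18 markings reachable within 3 steps

NO — not reachable within 3 firings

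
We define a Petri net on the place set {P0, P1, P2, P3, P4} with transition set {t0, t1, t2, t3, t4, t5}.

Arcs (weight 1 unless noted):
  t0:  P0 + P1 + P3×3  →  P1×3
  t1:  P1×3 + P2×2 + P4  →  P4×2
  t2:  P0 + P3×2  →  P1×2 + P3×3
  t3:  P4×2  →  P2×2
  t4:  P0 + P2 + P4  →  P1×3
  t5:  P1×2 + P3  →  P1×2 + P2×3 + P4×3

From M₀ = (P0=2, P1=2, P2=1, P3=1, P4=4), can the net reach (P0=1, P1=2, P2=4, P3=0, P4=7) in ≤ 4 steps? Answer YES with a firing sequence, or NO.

depth 0: 1 marking
depth 1: 4 markings reached so far
depth 2: 8 markings reached so far
depth 3: 14 markings reached so far
depth 4: 20 markings reached so far
target is not among the 20 markings reachable within 4 steps

NO — not reachable within 4 firings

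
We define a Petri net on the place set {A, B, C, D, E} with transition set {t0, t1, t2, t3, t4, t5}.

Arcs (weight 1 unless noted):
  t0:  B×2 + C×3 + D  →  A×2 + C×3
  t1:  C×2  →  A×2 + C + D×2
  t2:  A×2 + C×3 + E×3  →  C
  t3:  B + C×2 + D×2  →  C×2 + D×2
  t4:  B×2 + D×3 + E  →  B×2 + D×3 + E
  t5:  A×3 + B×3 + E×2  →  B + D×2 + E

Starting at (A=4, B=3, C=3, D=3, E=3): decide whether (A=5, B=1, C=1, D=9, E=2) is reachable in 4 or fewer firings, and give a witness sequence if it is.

YES — reachable via ⟨t1, t1, t5⟩ (3 firings)

step 1: fire t1:  (A=4, B=3, C=3, D=3, E=3) → (A=6, B=3, C=2, D=5, E=3)
step 2: fire t1:  (A=6, B=3, C=2, D=5, E=3) → (A=8, B=3, C=1, D=7, E=3)
step 3: fire t5:  (A=8, B=3, C=1, D=7, E=3) → (A=5, B=1, C=1, D=9, E=2)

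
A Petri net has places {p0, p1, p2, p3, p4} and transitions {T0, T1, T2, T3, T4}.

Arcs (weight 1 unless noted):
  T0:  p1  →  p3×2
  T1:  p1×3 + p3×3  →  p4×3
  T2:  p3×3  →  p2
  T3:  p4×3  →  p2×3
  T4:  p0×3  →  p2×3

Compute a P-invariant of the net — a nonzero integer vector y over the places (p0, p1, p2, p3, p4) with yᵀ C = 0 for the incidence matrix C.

Incidence matrix C (rows=places, cols=transitions):
       T0   T1   T2   T3   T4
   p0   0    0    0    0   -3
   p1  -1   -3    0    0    0
   p2   0    0    1    3    3
   p3   2   -3   -3    0    0
   p4   0    3    0   -3    0

Candidate y = [3, 2, 3, 1, 3]; check y·C column-wise:
  col T0: 3·0 + 2·-1 + 3·0 + 1·2 + 3·0 = 0
  col T1: 3·0 + 2·-3 + 3·0 + 1·-3 + 3·3 = 0
  col T2: 3·0 + 2·0 + 3·1 + 1·-3 + 3·0 = 0
  col T3: 3·0 + 2·0 + 3·3 + 1·0 + 3·-3 = 0
  col T4: 3·-3 + 2·0 + 3·3 + 1·0 + 3·0 = 0

y = (p0:3, p1:2, p2:3, p3:1, p4:3)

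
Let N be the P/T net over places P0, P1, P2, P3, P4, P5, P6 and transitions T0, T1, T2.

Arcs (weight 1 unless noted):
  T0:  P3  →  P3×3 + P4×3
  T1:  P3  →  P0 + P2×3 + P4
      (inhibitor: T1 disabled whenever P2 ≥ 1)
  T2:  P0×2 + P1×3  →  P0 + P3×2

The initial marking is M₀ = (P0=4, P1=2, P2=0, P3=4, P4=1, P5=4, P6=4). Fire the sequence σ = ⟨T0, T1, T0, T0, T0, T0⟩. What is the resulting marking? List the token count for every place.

(P0=5, P1=2, P2=3, P3=13, P4=17, P5=4, P6=4)

step 1: fire T0:  (P0=4, P1=2, P2=0, P3=4, P4=1, P5=4, P6=4) → (P0=4, P1=2, P2=0, P3=6, P4=4, P5=4, P6=4)
step 2: fire T1:  (P0=4, P1=2, P2=0, P3=6, P4=4, P5=4, P6=4) → (P0=5, P1=2, P2=3, P3=5, P4=5, P5=4, P6=4)
step 3: fire T0:  (P0=5, P1=2, P2=3, P3=5, P4=5, P5=4, P6=4) → (P0=5, P1=2, P2=3, P3=7, P4=8, P5=4, P6=4)
step 4: fire T0:  (P0=5, P1=2, P2=3, P3=7, P4=8, P5=4, P6=4) → (P0=5, P1=2, P2=3, P3=9, P4=11, P5=4, P6=4)
step 5: fire T0:  (P0=5, P1=2, P2=3, P3=9, P4=11, P5=4, P6=4) → (P0=5, P1=2, P2=3, P3=11, P4=14, P5=4, P6=4)
step 6: fire T0:  (P0=5, P1=2, P2=3, P3=11, P4=14, P5=4, P6=4) → (P0=5, P1=2, P2=3, P3=13, P4=17, P5=4, P6=4)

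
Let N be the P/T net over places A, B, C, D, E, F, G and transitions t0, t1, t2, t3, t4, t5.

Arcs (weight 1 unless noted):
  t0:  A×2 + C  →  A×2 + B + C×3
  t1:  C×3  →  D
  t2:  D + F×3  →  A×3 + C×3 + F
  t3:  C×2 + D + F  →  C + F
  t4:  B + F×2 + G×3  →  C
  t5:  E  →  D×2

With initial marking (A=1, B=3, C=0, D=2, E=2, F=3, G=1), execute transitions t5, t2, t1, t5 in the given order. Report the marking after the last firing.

step 1: fire t5:  (A=1, B=3, C=0, D=2, E=2, F=3, G=1) → (A=1, B=3, C=0, D=4, E=1, F=3, G=1)
step 2: fire t2:  (A=1, B=3, C=0, D=4, E=1, F=3, G=1) → (A=4, B=3, C=3, D=3, E=1, F=1, G=1)
step 3: fire t1:  (A=4, B=3, C=3, D=3, E=1, F=1, G=1) → (A=4, B=3, C=0, D=4, E=1, F=1, G=1)
step 4: fire t5:  (A=4, B=3, C=0, D=4, E=1, F=1, G=1) → (A=4, B=3, C=0, D=6, E=0, F=1, G=1)

(A=4, B=3, C=0, D=6, E=0, F=1, G=1)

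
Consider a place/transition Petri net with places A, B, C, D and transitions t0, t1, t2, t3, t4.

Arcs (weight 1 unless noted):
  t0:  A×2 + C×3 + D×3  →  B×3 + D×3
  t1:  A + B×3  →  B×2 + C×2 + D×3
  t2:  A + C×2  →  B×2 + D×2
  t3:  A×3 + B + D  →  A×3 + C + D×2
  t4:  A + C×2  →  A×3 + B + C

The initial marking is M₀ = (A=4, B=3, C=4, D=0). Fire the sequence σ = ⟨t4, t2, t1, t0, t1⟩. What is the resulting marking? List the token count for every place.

(A=1, B=7, C=2, D=8)

step 1: fire t4:  (A=4, B=3, C=4, D=0) → (A=6, B=4, C=3, D=0)
step 2: fire t2:  (A=6, B=4, C=3, D=0) → (A=5, B=6, C=1, D=2)
step 3: fire t1:  (A=5, B=6, C=1, D=2) → (A=4, B=5, C=3, D=5)
step 4: fire t0:  (A=4, B=5, C=3, D=5) → (A=2, B=8, C=0, D=5)
step 5: fire t1:  (A=2, B=8, C=0, D=5) → (A=1, B=7, C=2, D=8)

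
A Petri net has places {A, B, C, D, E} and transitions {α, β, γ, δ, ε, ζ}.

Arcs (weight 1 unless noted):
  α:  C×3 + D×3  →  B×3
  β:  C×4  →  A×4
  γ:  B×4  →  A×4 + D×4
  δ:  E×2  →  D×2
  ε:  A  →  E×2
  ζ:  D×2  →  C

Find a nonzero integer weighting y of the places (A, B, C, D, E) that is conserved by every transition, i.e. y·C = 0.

Incidence matrix C (rows=places, cols=transitions):
        α    β    γ    δ    ε    ζ
    A   0    4    4    0   -1    0
    B   3    0   -4    0    0    0
    C  -3   -4    0    0    0    1
    D  -3    0    4    2    0   -2
    E   0    0    0   -2    2    0

Candidate y = [2, 3, 2, 1, 1]; check y·C column-wise:
  col α: 2·0 + 3·3 + 2·-3 + 1·-3 + 1·0 = 0
  col β: 2·4 + 3·0 + 2·-4 + 1·0 + 1·0 = 0
  col γ: 2·4 + 3·-4 + 2·0 + 1·4 + 1·0 = 0
  col δ: 2·0 + 3·0 + 2·0 + 1·2 + 1·-2 = 0
  col ε: 2·-1 + 3·0 + 2·0 + 1·0 + 1·2 = 0
  col ζ: 2·0 + 3·0 + 2·1 + 1·-2 + 1·0 = 0

y = (A:2, B:3, C:2, D:1, E:1)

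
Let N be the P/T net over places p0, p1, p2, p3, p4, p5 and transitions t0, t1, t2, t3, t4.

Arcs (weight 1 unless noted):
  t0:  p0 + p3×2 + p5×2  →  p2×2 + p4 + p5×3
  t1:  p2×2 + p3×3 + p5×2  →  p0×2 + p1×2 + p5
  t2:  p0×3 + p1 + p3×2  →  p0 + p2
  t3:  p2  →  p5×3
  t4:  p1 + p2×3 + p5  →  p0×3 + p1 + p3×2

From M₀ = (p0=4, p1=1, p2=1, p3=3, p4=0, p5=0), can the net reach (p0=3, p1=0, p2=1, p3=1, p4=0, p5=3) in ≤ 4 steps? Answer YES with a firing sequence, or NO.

depth 0: 1 marking
depth 1: 3 markings reached so far
depth 2: 5 markings reached so far
depth 3: 7 markings reached so far
depth 4: 8 markings reached so far
target is not among the 8 markings reachable within 4 steps

NO — not reachable within 4 firings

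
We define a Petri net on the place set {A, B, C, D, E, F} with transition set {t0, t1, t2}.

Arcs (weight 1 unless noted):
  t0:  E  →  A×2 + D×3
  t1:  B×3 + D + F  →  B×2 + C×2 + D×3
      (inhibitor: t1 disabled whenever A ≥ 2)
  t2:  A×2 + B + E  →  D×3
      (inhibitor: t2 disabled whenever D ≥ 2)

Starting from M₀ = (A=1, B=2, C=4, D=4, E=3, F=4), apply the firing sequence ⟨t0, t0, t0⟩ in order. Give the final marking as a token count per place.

(A=7, B=2, C=4, D=13, E=0, F=4)

step 1: fire t0:  (A=1, B=2, C=4, D=4, E=3, F=4) → (A=3, B=2, C=4, D=7, E=2, F=4)
step 2: fire t0:  (A=3, B=2, C=4, D=7, E=2, F=4) → (A=5, B=2, C=4, D=10, E=1, F=4)
step 3: fire t0:  (A=5, B=2, C=4, D=10, E=1, F=4) → (A=7, B=2, C=4, D=13, E=0, F=4)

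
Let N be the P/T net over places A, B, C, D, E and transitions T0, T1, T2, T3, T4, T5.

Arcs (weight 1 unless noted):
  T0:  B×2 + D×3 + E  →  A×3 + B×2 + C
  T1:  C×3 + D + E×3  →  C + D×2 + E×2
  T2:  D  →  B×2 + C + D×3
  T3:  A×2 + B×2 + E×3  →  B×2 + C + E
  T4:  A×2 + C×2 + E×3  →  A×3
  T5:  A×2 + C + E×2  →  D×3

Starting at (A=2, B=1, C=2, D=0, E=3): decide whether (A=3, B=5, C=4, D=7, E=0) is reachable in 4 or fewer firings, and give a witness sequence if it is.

depth 0: 1 marking
depth 1: 3 markings reached so far
depth 2: 4 markings reached so far
depth 3: 6 markings reached so far
depth 4: 8 markings reached so far
target is not among the 8 markings reachable within 4 steps

NO — not reachable within 4 firings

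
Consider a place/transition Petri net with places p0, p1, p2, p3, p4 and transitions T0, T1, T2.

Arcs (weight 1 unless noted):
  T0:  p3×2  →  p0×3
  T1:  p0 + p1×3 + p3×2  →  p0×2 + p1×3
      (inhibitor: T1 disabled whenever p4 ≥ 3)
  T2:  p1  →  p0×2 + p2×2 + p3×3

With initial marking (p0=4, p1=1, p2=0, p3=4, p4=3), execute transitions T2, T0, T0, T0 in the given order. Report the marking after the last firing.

step 1: fire T2:  (p0=4, p1=1, p2=0, p3=4, p4=3) → (p0=6, p1=0, p2=2, p3=7, p4=3)
step 2: fire T0:  (p0=6, p1=0, p2=2, p3=7, p4=3) → (p0=9, p1=0, p2=2, p3=5, p4=3)
step 3: fire T0:  (p0=9, p1=0, p2=2, p3=5, p4=3) → (p0=12, p1=0, p2=2, p3=3, p4=3)
step 4: fire T0:  (p0=12, p1=0, p2=2, p3=3, p4=3) → (p0=15, p1=0, p2=2, p3=1, p4=3)

(p0=15, p1=0, p2=2, p3=1, p4=3)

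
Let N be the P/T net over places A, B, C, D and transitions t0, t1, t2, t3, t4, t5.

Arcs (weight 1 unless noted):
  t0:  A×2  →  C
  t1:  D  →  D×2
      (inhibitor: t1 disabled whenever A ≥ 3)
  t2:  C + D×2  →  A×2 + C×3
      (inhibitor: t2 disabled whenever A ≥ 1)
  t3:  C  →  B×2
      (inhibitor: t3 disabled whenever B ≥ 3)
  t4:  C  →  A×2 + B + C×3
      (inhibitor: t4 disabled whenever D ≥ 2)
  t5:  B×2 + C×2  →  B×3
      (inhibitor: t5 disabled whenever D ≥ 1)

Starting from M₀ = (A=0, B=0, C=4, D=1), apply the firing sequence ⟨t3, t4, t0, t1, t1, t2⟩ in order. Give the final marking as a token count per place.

step 1: fire t3:  (A=0, B=0, C=4, D=1) → (A=0, B=2, C=3, D=1)
step 2: fire t4:  (A=0, B=2, C=3, D=1) → (A=2, B=3, C=5, D=1)
step 3: fire t0:  (A=2, B=3, C=5, D=1) → (A=0, B=3, C=6, D=1)
step 4: fire t1:  (A=0, B=3, C=6, D=1) → (A=0, B=3, C=6, D=2)
step 5: fire t1:  (A=0, B=3, C=6, D=2) → (A=0, B=3, C=6, D=3)
step 6: fire t2:  (A=0, B=3, C=6, D=3) → (A=2, B=3, C=8, D=1)

(A=2, B=3, C=8, D=1)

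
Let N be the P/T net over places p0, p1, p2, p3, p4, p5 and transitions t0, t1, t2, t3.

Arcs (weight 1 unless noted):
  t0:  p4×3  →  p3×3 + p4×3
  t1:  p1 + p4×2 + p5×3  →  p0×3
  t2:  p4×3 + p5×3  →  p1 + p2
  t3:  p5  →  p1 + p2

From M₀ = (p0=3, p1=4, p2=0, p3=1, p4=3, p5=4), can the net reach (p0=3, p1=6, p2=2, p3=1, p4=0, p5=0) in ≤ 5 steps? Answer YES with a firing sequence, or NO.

step 1: fire t2:  (p0=3, p1=4, p2=0, p3=1, p4=3, p5=4) → (p0=3, p1=5, p2=1, p3=1, p4=0, p5=1)
step 2: fire t3:  (p0=3, p1=5, p2=1, p3=1, p4=0, p5=1) → (p0=3, p1=6, p2=2, p3=1, p4=0, p5=0)

YES — reachable via ⟨t2, t3⟩ (2 firings)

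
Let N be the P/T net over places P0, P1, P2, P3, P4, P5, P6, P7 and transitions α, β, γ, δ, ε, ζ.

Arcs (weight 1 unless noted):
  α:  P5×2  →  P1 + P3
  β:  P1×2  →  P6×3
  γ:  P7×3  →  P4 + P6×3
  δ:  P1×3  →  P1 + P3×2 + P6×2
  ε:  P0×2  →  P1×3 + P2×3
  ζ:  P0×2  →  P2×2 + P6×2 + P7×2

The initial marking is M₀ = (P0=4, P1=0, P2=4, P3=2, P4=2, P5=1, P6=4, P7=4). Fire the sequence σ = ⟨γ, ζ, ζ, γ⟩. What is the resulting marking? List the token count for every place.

(P0=0, P1=0, P2=8, P3=2, P4=4, P5=1, P6=14, P7=2)

step 1: fire γ:  (P0=4, P1=0, P2=4, P3=2, P4=2, P5=1, P6=4, P7=4) → (P0=4, P1=0, P2=4, P3=2, P4=3, P5=1, P6=7, P7=1)
step 2: fire ζ:  (P0=4, P1=0, P2=4, P3=2, P4=3, P5=1, P6=7, P7=1) → (P0=2, P1=0, P2=6, P3=2, P4=3, P5=1, P6=9, P7=3)
step 3: fire ζ:  (P0=2, P1=0, P2=6, P3=2, P4=3, P5=1, P6=9, P7=3) → (P0=0, P1=0, P2=8, P3=2, P4=3, P5=1, P6=11, P7=5)
step 4: fire γ:  (P0=0, P1=0, P2=8, P3=2, P4=3, P5=1, P6=11, P7=5) → (P0=0, P1=0, P2=8, P3=2, P4=4, P5=1, P6=14, P7=2)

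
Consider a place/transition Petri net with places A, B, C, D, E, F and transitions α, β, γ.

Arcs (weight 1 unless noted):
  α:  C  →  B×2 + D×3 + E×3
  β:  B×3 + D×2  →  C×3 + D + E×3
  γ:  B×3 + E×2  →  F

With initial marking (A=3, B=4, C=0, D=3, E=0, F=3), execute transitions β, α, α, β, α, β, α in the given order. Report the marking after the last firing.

step 1: fire β:  (A=3, B=4, C=0, D=3, E=0, F=3) → (A=3, B=1, C=3, D=2, E=3, F=3)
step 2: fire α:  (A=3, B=1, C=3, D=2, E=3, F=3) → (A=3, B=3, C=2, D=5, E=6, F=3)
step 3: fire α:  (A=3, B=3, C=2, D=5, E=6, F=3) → (A=3, B=5, C=1, D=8, E=9, F=3)
step 4: fire β:  (A=3, B=5, C=1, D=8, E=9, F=3) → (A=3, B=2, C=4, D=7, E=12, F=3)
step 5: fire α:  (A=3, B=2, C=4, D=7, E=12, F=3) → (A=3, B=4, C=3, D=10, E=15, F=3)
step 6: fire β:  (A=3, B=4, C=3, D=10, E=15, F=3) → (A=3, B=1, C=6, D=9, E=18, F=3)
step 7: fire α:  (A=3, B=1, C=6, D=9, E=18, F=3) → (A=3, B=3, C=5, D=12, E=21, F=3)

(A=3, B=3, C=5, D=12, E=21, F=3)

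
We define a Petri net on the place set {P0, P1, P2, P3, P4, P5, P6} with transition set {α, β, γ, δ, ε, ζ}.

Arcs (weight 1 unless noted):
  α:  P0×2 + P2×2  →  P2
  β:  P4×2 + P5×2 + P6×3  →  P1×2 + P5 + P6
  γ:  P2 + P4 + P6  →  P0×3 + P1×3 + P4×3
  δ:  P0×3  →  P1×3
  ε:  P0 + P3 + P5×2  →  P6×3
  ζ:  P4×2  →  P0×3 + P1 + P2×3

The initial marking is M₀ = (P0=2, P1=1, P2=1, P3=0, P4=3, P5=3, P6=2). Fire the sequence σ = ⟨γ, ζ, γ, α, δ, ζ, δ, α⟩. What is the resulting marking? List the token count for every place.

(P0=4, P1=15, P2=3, P3=0, P4=3, P5=3, P6=0)

step 1: fire γ:  (P0=2, P1=1, P2=1, P3=0, P4=3, P5=3, P6=2) → (P0=5, P1=4, P2=0, P3=0, P4=5, P5=3, P6=1)
step 2: fire ζ:  (P0=5, P1=4, P2=0, P3=0, P4=5, P5=3, P6=1) → (P0=8, P1=5, P2=3, P3=0, P4=3, P5=3, P6=1)
step 3: fire γ:  (P0=8, P1=5, P2=3, P3=0, P4=3, P5=3, P6=1) → (P0=11, P1=8, P2=2, P3=0, P4=5, P5=3, P6=0)
step 4: fire α:  (P0=11, P1=8, P2=2, P3=0, P4=5, P5=3, P6=0) → (P0=9, P1=8, P2=1, P3=0, P4=5, P5=3, P6=0)
step 5: fire δ:  (P0=9, P1=8, P2=1, P3=0, P4=5, P5=3, P6=0) → (P0=6, P1=11, P2=1, P3=0, P4=5, P5=3, P6=0)
step 6: fire ζ:  (P0=6, P1=11, P2=1, P3=0, P4=5, P5=3, P6=0) → (P0=9, P1=12, P2=4, P3=0, P4=3, P5=3, P6=0)
step 7: fire δ:  (P0=9, P1=12, P2=4, P3=0, P4=3, P5=3, P6=0) → (P0=6, P1=15, P2=4, P3=0, P4=3, P5=3, P6=0)
step 8: fire α:  (P0=6, P1=15, P2=4, P3=0, P4=3, P5=3, P6=0) → (P0=4, P1=15, P2=3, P3=0, P4=3, P5=3, P6=0)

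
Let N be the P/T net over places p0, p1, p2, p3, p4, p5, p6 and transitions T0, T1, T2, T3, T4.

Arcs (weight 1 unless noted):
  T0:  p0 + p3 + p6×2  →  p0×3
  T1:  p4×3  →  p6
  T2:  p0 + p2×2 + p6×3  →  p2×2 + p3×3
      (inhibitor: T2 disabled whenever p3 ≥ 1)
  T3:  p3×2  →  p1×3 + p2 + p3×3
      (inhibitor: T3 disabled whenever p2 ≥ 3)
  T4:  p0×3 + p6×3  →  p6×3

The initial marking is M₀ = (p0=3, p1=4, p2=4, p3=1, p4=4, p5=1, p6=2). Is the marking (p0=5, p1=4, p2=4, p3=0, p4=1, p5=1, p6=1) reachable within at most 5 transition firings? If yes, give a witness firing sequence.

YES — reachable via ⟨T0, T1⟩ (2 firings)

step 1: fire T0:  (p0=3, p1=4, p2=4, p3=1, p4=4, p5=1, p6=2) → (p0=5, p1=4, p2=4, p3=0, p4=4, p5=1, p6=0)
step 2: fire T1:  (p0=5, p1=4, p2=4, p3=0, p4=4, p5=1, p6=0) → (p0=5, p1=4, p2=4, p3=0, p4=1, p5=1, p6=1)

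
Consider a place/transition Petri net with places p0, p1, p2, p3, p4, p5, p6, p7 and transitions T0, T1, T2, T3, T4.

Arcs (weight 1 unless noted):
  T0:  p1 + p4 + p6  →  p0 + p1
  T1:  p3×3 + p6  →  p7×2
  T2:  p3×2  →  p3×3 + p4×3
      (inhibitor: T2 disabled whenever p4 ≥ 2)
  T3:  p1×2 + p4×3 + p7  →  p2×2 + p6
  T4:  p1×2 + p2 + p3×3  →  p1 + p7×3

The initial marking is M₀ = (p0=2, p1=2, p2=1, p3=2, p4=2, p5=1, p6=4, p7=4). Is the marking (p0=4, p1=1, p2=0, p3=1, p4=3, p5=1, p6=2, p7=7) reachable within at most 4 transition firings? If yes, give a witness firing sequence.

NO — not reachable within 4 firings

depth 0: 1 marking
depth 1: 2 markings reached so far
depth 2: 4 markings reached so far
depth 3: 8 markings reached so far
depth 4: 14 markings reached so far
target is not among the 14 markings reachable within 4 steps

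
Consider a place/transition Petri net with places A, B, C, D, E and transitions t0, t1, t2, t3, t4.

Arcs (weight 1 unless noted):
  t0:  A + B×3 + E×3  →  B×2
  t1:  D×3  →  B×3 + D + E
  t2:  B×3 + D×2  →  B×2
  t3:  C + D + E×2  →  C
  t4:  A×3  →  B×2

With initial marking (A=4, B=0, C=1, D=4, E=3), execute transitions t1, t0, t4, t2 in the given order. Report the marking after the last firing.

step 1: fire t1:  (A=4, B=0, C=1, D=4, E=3) → (A=4, B=3, C=1, D=2, E=4)
step 2: fire t0:  (A=4, B=3, C=1, D=2, E=4) → (A=3, B=2, C=1, D=2, E=1)
step 3: fire t4:  (A=3, B=2, C=1, D=2, E=1) → (A=0, B=4, C=1, D=2, E=1)
step 4: fire t2:  (A=0, B=4, C=1, D=2, E=1) → (A=0, B=3, C=1, D=0, E=1)

(A=0, B=3, C=1, D=0, E=1)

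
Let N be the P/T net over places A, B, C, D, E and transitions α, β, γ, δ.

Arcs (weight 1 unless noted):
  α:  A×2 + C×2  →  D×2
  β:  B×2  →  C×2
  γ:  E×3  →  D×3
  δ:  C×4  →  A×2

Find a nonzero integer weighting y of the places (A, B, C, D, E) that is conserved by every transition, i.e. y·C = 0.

y = (A:2, B:1, C:1, D:3, E:3)

Incidence matrix C (rows=places, cols=transitions):
        α    β    γ    δ
    A  -2    0    0    2
    B   0   -2    0    0
    C  -2    2    0   -4
    D   2    0    3    0
    E   0    0   -3    0

Candidate y = [2, 1, 1, 3, 3]; check y·C column-wise:
  col α: 2·-2 + 1·0 + 1·-2 + 3·2 + 3·0 = 0
  col β: 2·0 + 1·-2 + 1·2 + 3·0 + 3·0 = 0
  col γ: 2·0 + 1·0 + 1·0 + 3·3 + 3·-3 = 0
  col δ: 2·2 + 1·0 + 1·-4 + 3·0 + 3·0 = 0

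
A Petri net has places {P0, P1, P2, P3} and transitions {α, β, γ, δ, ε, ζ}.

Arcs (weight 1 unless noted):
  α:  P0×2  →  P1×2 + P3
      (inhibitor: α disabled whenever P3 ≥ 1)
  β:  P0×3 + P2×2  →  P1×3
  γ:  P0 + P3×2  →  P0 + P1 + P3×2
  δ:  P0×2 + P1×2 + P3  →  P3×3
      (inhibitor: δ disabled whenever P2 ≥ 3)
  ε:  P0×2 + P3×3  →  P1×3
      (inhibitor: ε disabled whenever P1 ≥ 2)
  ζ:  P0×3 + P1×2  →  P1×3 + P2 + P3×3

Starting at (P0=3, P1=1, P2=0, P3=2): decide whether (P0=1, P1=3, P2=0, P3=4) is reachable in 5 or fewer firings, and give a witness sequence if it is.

step 1: fire γ:  (P0=3, P1=1, P2=0, P3=2) → (P0=3, P1=2, P2=0, P3=2)
step 2: fire γ:  (P0=3, P1=2, P2=0, P3=2) → (P0=3, P1=3, P2=0, P3=2)
step 3: fire γ:  (P0=3, P1=3, P2=0, P3=2) → (P0=3, P1=4, P2=0, P3=2)
step 4: fire γ:  (P0=3, P1=4, P2=0, P3=2) → (P0=3, P1=5, P2=0, P3=2)
step 5: fire δ:  (P0=3, P1=5, P2=0, P3=2) → (P0=1, P1=3, P2=0, P3=4)

YES — reachable via ⟨γ, γ, γ, γ, δ⟩ (5 firings)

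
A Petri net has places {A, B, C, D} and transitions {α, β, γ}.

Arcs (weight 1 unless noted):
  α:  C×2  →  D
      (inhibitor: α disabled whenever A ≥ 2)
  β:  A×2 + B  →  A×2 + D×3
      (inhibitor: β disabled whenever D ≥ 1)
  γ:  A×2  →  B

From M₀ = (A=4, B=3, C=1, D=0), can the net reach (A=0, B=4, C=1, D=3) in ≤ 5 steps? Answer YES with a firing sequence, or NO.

YES — reachable via ⟨β, γ, γ⟩ (3 firings)

step 1: fire β:  (A=4, B=3, C=1, D=0) → (A=4, B=2, C=1, D=3)
step 2: fire γ:  (A=4, B=2, C=1, D=3) → (A=2, B=3, C=1, D=3)
step 3: fire γ:  (A=2, B=3, C=1, D=3) → (A=0, B=4, C=1, D=3)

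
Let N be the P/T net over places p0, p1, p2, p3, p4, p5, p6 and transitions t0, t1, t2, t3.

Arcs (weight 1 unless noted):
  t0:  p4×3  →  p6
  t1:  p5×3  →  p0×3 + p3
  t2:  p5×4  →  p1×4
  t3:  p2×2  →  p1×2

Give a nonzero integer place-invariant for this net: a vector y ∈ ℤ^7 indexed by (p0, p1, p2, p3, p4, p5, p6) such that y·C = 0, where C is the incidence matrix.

Incidence matrix C (rows=places, cols=transitions):
       t0   t1   t2   t3
   p0   0    3    0    0
   p1   0    0    4    2
   p2   0    0    0   -2
   p3   0    1    0    0
   p4  -3    0    0    0
   p5   0   -3   -4    0
   p6   1    0    0    0

Candidate y = [1, 0, 0, -3, 0, 0, 0]; check y·C column-wise:
  col t0: 1·0 + -3·0 + 0·-3 + 0·1 = 0
  col t1: 1·3 + -3·1 + 0·-3 = 0
  col t2: 1·0 + 0·4 + -3·0 + 0·-4 = 0
  col t3: 1·0 + 0·2 + 0·-2 + -3·0 = 0

y = (p0:1, p1:0, p2:0, p3:-3, p4:0, p5:0, p6:0)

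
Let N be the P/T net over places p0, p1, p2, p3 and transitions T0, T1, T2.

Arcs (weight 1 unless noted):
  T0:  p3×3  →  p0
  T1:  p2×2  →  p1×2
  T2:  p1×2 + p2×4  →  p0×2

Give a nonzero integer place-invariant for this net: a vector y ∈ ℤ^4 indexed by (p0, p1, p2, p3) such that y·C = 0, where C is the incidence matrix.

y = (p0:3, p1:1, p2:1, p3:1)

Incidence matrix C (rows=places, cols=transitions):
       T0   T1   T2
   p0   1    0    2
   p1   0    2   -2
   p2   0   -2   -4
   p3  -3    0    0

Candidate y = [3, 1, 1, 1]; check y·C column-wise:
  col T0: 3·1 + 1·0 + 1·0 + 1·-3 = 0
  col T1: 3·0 + 1·2 + 1·-2 + 1·0 = 0
  col T2: 3·2 + 1·-2 + 1·-4 + 1·0 = 0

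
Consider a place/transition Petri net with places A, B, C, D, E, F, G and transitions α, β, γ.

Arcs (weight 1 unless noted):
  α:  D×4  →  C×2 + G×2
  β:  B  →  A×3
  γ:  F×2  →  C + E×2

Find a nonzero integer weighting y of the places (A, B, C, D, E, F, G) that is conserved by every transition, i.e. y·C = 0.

y = (A:1, B:3, C:0, D:0, E:0, F:0, G:0)

Incidence matrix C (rows=places, cols=transitions):
        α    β    γ
    A   0    3    0
    B   0   -1    0
    C   2    0    1
    D  -4    0    0
    E   0    0    2
    F   0    0   -2
    G   2    0    0

Candidate y = [1, 3, 0, 0, 0, 0, 0]; check y·C column-wise:
  col α: 1·0 + 3·0 + 0·2 + 0·-4 + 0·2 = 0
  col β: 1·3 + 3·-1 = 0
  col γ: 1·0 + 3·0 + 0·1 + 0·2 + 0·-2 = 0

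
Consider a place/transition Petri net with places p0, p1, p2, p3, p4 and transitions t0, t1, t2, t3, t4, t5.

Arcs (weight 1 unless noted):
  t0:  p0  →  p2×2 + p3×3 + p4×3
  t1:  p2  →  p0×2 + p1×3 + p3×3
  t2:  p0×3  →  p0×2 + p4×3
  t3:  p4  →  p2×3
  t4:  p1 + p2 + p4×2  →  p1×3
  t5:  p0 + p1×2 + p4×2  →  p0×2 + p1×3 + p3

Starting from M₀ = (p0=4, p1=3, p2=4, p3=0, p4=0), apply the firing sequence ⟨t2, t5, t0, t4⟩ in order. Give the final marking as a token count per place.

(p0=3, p1=6, p2=5, p3=4, p4=2)

step 1: fire t2:  (p0=4, p1=3, p2=4, p3=0, p4=0) → (p0=3, p1=3, p2=4, p3=0, p4=3)
step 2: fire t5:  (p0=3, p1=3, p2=4, p3=0, p4=3) → (p0=4, p1=4, p2=4, p3=1, p4=1)
step 3: fire t0:  (p0=4, p1=4, p2=4, p3=1, p4=1) → (p0=3, p1=4, p2=6, p3=4, p4=4)
step 4: fire t4:  (p0=3, p1=4, p2=6, p3=4, p4=4) → (p0=3, p1=6, p2=5, p3=4, p4=2)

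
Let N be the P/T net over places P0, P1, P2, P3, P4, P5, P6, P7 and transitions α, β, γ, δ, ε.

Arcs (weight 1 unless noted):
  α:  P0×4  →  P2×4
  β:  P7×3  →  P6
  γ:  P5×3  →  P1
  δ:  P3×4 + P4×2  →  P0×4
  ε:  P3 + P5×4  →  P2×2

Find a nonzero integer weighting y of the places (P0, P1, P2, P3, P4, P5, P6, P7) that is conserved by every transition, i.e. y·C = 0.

y = (P0:1, P1:0, P2:1, P3:2, P4:-2, P5:0, P6:0, P7:0)

Incidence matrix C (rows=places, cols=transitions):
        α    β    γ    δ    ε
   P0  -4    0    0    4    0
   P1   0    0    1    0    0
   P2   4    0    0    0    2
   P3   0    0    0   -4   -1
   P4   0    0    0   -2    0
   P5   0    0   -3    0   -4
   P6   0    1    0    0    0
   P7   0   -3    0    0    0

Candidate y = [1, 0, 1, 2, -2, 0, 0, 0]; check y·C column-wise:
  col α: 1·-4 + 1·4 + 2·0 + -2·0 = 0
  col β: 1·0 + 1·0 + 2·0 + -2·0 + 0·1 + 0·-3 = 0
  col γ: 1·0 + 0·1 + 1·0 + 2·0 + -2·0 + 0·-3 = 0
  col δ: 1·4 + 1·0 + 2·-4 + -2·-2 = 0
  col ε: 1·0 + 1·2 + 2·-1 + -2·0 + 0·-4 = 0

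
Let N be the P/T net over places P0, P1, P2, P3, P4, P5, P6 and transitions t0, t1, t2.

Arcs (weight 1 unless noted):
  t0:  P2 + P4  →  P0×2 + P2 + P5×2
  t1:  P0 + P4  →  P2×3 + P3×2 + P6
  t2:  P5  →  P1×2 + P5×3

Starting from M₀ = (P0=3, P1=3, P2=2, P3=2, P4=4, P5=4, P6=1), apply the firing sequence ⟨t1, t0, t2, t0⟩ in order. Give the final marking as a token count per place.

step 1: fire t1:  (P0=3, P1=3, P2=2, P3=2, P4=4, P5=4, P6=1) → (P0=2, P1=3, P2=5, P3=4, P4=3, P5=4, P6=2)
step 2: fire t0:  (P0=2, P1=3, P2=5, P3=4, P4=3, P5=4, P6=2) → (P0=4, P1=3, P2=5, P3=4, P4=2, P5=6, P6=2)
step 3: fire t2:  (P0=4, P1=3, P2=5, P3=4, P4=2, P5=6, P6=2) → (P0=4, P1=5, P2=5, P3=4, P4=2, P5=8, P6=2)
step 4: fire t0:  (P0=4, P1=5, P2=5, P3=4, P4=2, P5=8, P6=2) → (P0=6, P1=5, P2=5, P3=4, P4=1, P5=10, P6=2)

(P0=6, P1=5, P2=5, P3=4, P4=1, P5=10, P6=2)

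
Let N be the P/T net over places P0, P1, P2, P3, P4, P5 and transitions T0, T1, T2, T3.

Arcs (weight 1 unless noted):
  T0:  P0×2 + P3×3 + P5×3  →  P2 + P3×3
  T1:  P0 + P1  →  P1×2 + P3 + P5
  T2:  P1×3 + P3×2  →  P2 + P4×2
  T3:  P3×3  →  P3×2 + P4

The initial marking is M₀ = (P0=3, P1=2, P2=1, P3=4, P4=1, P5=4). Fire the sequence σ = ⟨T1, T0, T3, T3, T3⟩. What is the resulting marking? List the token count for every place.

(P0=0, P1=3, P2=2, P3=2, P4=4, P5=2)

step 1: fire T1:  (P0=3, P1=2, P2=1, P3=4, P4=1, P5=4) → (P0=2, P1=3, P2=1, P3=5, P4=1, P5=5)
step 2: fire T0:  (P0=2, P1=3, P2=1, P3=5, P4=1, P5=5) → (P0=0, P1=3, P2=2, P3=5, P4=1, P5=2)
step 3: fire T3:  (P0=0, P1=3, P2=2, P3=5, P4=1, P5=2) → (P0=0, P1=3, P2=2, P3=4, P4=2, P5=2)
step 4: fire T3:  (P0=0, P1=3, P2=2, P3=4, P4=2, P5=2) → (P0=0, P1=3, P2=2, P3=3, P4=3, P5=2)
step 5: fire T3:  (P0=0, P1=3, P2=2, P3=3, P4=3, P5=2) → (P0=0, P1=3, P2=2, P3=2, P4=4, P5=2)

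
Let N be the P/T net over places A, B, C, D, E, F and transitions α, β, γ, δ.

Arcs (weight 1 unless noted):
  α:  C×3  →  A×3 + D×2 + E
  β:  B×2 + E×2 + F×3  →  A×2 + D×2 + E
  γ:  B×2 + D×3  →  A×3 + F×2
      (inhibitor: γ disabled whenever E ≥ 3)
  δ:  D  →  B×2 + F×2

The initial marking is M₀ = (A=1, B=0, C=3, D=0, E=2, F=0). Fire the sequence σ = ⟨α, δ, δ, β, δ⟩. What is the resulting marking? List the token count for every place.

(A=6, B=4, C=0, D=1, E=2, F=3)

step 1: fire α:  (A=1, B=0, C=3, D=0, E=2, F=0) → (A=4, B=0, C=0, D=2, E=3, F=0)
step 2: fire δ:  (A=4, B=0, C=0, D=2, E=3, F=0) → (A=4, B=2, C=0, D=1, E=3, F=2)
step 3: fire δ:  (A=4, B=2, C=0, D=1, E=3, F=2) → (A=4, B=4, C=0, D=0, E=3, F=4)
step 4: fire β:  (A=4, B=4, C=0, D=0, E=3, F=4) → (A=6, B=2, C=0, D=2, E=2, F=1)
step 5: fire δ:  (A=6, B=2, C=0, D=2, E=2, F=1) → (A=6, B=4, C=0, D=1, E=2, F=3)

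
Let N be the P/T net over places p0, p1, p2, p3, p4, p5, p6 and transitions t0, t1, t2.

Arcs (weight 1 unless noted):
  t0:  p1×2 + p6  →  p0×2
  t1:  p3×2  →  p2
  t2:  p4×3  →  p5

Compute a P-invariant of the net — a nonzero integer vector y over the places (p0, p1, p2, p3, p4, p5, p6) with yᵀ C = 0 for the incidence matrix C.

Incidence matrix C (rows=places, cols=transitions):
       t0   t1   t2
   p0   2    0    0
   p1  -2    0    0
   p2   0    1    0
   p3   0   -2    0
   p4   0    0   -3
   p5   0    0    1
   p6  -1    0    0

Candidate y = [1, 1, 0, 0, 0, 0, 0]; check y·C column-wise:
  col t0: 1·2 + 1·-2 + 0·-1 = 0
  col t1: 1·0 + 1·0 + 0·1 + 0·-2 = 0
  col t2: 1·0 + 1·0 + 0·-3 + 0·1 = 0

y = (p0:1, p1:1, p2:0, p3:0, p4:0, p5:0, p6:0)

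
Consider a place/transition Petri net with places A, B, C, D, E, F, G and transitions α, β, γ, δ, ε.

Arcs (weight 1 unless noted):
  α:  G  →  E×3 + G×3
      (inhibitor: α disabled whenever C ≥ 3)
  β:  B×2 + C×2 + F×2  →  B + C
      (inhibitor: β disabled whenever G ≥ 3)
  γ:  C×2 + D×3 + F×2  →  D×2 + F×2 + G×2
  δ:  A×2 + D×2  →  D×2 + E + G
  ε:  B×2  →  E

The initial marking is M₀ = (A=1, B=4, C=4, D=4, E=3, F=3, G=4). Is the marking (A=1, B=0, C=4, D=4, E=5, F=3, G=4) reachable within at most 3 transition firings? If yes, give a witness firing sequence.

YES — reachable via ⟨ε, ε⟩ (2 firings)

step 1: fire ε:  (A=1, B=4, C=4, D=4, E=3, F=3, G=4) → (A=1, B=2, C=4, D=4, E=4, F=3, G=4)
step 2: fire ε:  (A=1, B=2, C=4, D=4, E=4, F=3, G=4) → (A=1, B=0, C=4, D=4, E=5, F=3, G=4)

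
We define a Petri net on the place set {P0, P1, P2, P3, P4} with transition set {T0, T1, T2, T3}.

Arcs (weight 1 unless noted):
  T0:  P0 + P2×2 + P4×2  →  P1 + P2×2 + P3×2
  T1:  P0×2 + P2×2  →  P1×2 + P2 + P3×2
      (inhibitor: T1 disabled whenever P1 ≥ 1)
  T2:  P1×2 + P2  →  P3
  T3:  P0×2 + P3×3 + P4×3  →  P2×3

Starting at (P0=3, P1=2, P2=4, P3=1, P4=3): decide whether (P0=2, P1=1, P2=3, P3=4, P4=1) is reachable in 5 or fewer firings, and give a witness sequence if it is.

YES — reachable via ⟨T0, T2⟩ (2 firings)

step 1: fire T0:  (P0=3, P1=2, P2=4, P3=1, P4=3) → (P0=2, P1=3, P2=4, P3=3, P4=1)
step 2: fire T2:  (P0=2, P1=3, P2=4, P3=3, P4=1) → (P0=2, P1=1, P2=3, P3=4, P4=1)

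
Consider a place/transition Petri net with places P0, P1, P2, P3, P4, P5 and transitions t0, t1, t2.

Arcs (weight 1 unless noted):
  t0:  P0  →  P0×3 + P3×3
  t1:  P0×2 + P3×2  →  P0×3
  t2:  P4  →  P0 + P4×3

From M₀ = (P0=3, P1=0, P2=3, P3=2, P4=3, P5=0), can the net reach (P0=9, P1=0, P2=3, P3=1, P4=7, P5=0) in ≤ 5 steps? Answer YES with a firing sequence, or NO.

step 1: fire t0:  (P0=3, P1=0, P2=3, P3=2, P4=3, P5=0) → (P0=5, P1=0, P2=3, P3=5, P4=3, P5=0)
step 2: fire t1:  (P0=5, P1=0, P2=3, P3=5, P4=3, P5=0) → (P0=6, P1=0, P2=3, P3=3, P4=3, P5=0)
step 3: fire t1:  (P0=6, P1=0, P2=3, P3=3, P4=3, P5=0) → (P0=7, P1=0, P2=3, P3=1, P4=3, P5=0)
step 4: fire t2:  (P0=7, P1=0, P2=3, P3=1, P4=3, P5=0) → (P0=8, P1=0, P2=3, P3=1, P4=5, P5=0)
step 5: fire t2:  (P0=8, P1=0, P2=3, P3=1, P4=5, P5=0) → (P0=9, P1=0, P2=3, P3=1, P4=7, P5=0)

YES — reachable via ⟨t0, t1, t1, t2, t2⟩ (5 firings)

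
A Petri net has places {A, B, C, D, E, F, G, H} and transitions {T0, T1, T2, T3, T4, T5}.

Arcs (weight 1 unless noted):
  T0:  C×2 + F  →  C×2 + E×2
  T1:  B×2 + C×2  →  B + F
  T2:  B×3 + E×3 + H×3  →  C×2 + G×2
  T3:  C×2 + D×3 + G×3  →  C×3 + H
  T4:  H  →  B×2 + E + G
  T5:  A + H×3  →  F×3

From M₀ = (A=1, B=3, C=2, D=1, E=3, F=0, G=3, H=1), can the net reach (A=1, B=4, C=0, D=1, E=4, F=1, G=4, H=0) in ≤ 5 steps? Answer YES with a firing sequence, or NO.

YES — reachable via ⟨T1, T4⟩ (2 firings)

step 1: fire T1:  (A=1, B=3, C=2, D=1, E=3, F=0, G=3, H=1) → (A=1, B=2, C=0, D=1, E=3, F=1, G=3, H=1)
step 2: fire T4:  (A=1, B=2, C=0, D=1, E=3, F=1, G=3, H=1) → (A=1, B=4, C=0, D=1, E=4, F=1, G=4, H=0)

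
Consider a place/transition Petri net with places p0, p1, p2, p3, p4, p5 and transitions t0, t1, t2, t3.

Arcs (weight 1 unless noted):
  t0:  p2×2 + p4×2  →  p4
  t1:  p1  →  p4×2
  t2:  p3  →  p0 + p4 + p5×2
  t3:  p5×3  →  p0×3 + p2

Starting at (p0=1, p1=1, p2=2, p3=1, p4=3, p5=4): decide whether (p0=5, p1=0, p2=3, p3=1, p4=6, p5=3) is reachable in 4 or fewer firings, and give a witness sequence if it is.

depth 0: 1 marking
depth 1: 5 markings reached so far
depth 2: 11 markings reached so far
depth 3: 16 markings reached so far
depth 4: 19 markings reached so far
target is not among the 19 markings reachable within 4 steps

NO — not reachable within 4 firings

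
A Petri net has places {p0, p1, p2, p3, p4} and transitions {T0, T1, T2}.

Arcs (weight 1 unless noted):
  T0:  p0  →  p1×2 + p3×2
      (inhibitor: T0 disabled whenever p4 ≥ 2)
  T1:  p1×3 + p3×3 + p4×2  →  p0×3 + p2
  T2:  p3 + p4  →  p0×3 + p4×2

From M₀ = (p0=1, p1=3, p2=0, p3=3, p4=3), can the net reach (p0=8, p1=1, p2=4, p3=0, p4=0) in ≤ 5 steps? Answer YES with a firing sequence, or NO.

NO — not reachable within 5 firings

depth 0: 1 marking
depth 1: 3 markings reached so far
depth 2: 5 markings reached so far
depth 3: 8 markings reached so far
depth 4: 11 markings reached so far
depth 5: 15 markings reached so far
target is not among the 15 markings reachable within 5 steps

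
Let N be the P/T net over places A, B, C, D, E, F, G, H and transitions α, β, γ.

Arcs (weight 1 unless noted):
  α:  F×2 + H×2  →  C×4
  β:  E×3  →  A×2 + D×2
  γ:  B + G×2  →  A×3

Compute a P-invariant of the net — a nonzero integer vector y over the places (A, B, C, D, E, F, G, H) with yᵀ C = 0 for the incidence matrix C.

y = (A:1, B:3, C:0, D:-1, E:0, F:0, G:0, H:0)

Incidence matrix C (rows=places, cols=transitions):
        α    β    γ
    A   0    2    3
    B   0    0   -1
    C   4    0    0
    D   0    2    0
    E   0   -3    0
    F  -2    0    0
    G   0    0   -2
    H  -2    0    0

Candidate y = [1, 3, 0, -1, 0, 0, 0, 0]; check y·C column-wise:
  col α: 1·0 + 3·0 + 0·4 + -1·0 + 0·-2 + 0·-2 = 0
  col β: 1·2 + 3·0 + -1·2 + 0·-3 = 0
  col γ: 1·3 + 3·-1 + -1·0 + 0·-2 = 0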